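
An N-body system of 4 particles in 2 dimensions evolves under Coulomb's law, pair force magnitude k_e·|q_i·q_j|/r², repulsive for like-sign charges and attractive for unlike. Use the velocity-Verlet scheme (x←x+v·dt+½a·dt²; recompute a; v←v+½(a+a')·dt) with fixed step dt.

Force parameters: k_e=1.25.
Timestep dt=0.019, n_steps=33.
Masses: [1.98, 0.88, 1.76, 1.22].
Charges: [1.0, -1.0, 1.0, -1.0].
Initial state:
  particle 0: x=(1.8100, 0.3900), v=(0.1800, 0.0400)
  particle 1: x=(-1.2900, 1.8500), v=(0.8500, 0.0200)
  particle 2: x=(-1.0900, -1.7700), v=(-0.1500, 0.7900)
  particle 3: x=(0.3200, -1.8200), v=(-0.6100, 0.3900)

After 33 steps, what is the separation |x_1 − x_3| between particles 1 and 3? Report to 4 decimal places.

step 0: x0=(1.8100, 0.3900) x1=(-1.2900, 1.8500) x2=(-1.0900, -1.7700) x3=(0.3200, -1.8200)
step 1: x0=(1.8134, 0.3908) x1=(-1.2738, 1.8504) x2=(-1.0928, -1.7550) x3=(0.3083, -1.8126)
step 2: x0=(1.8168, 0.3915) x1=(-1.2576, 1.8507) x2=(-1.0955, -1.7400) x3=(0.2965, -1.8051)
step 3: x0=(1.8202, 0.3922) x1=(-1.2414, 1.8510) x2=(-1.0980, -1.7250) x3=(0.2846, -1.7976)
step 4: x0=(1.8235, 0.3930) x1=(-1.2252, 1.8513) x2=(-1.1005, -1.7099) x3=(0.2724, -1.7901)
step 5: x0=(1.8268, 0.3937) x1=(-1.2089, 1.8515) x2=(-1.1028, -1.6949) x3=(0.2602, -1.7826)
step 6: x0=(1.8301, 0.3944) x1=(-1.1926, 1.8518) x2=(-1.1050, -1.6799) x3=(0.2477, -1.7750)
step 7: x0=(1.8334, 0.3951) x1=(-1.1762, 1.8520) x2=(-1.1071, -1.6649) x3=(0.2351, -1.7674)
step 8: x0=(1.8367, 0.3958) x1=(-1.1599, 1.8521) x2=(-1.1091, -1.6499) x3=(0.2224, -1.7597)
step 9: x0=(1.8399, 0.3965) x1=(-1.1435, 1.8522) x2=(-1.1109, -1.6349) x3=(0.2095, -1.7521)
step 10: x0=(1.8431, 0.3972) x1=(-1.1270, 1.8524) x2=(-1.1126, -1.6198) x3=(0.1964, -1.7444)
step 11: x0=(1.8463, 0.3979) x1=(-1.1106, 1.8524) x2=(-1.1142, -1.6048) x3=(0.1831, -1.7366)
step 12: x0=(1.8494, 0.3986) x1=(-1.0941, 1.8525) x2=(-1.1156, -1.5898) x3=(0.1696, -1.7288)
step 13: x0=(1.8526, 0.3993) x1=(-1.0776, 1.8525) x2=(-1.1170, -1.5748) x3=(0.1560, -1.7210)
step 14: x0=(1.8557, 0.4000) x1=(-1.0610, 1.8525) x2=(-1.1181, -1.5599) x3=(0.1422, -1.7131)
step 15: x0=(1.8588, 0.4006) x1=(-1.0444, 1.8524) x2=(-1.1191, -1.5449) x3=(0.1282, -1.7052)
step 16: x0=(1.8619, 0.4013) x1=(-1.0278, 1.8523) x2=(-1.1200, -1.5299) x3=(0.1140, -1.6972)
step 17: x0=(1.8649, 0.4020) x1=(-1.0112, 1.8522) x2=(-1.1208, -1.5149) x3=(0.0996, -1.6892)
step 18: x0=(1.8679, 0.4026) x1=(-0.9945, 1.8521) x2=(-1.1214, -1.5000) x3=(0.0850, -1.6812)
step 19: x0=(1.8709, 0.4033) x1=(-0.9778, 1.8519) x2=(-1.1218, -1.4851) x3=(0.0702, -1.6731)
step 20: x0=(1.8739, 0.4039) x1=(-0.9610, 1.8517) x2=(-1.1221, -1.4701) x3=(0.0552, -1.6650)
step 21: x0=(1.8768, 0.4046) x1=(-0.9443, 1.8514) x2=(-1.1222, -1.4552) x3=(0.0400, -1.6568)
step 22: x0=(1.8798, 0.4052) x1=(-0.9275, 1.8511) x2=(-1.1221, -1.4404) x3=(0.0246, -1.6485)
step 23: x0=(1.8827, 0.4059) x1=(-0.9106, 1.8508) x2=(-1.1219, -1.4255) x3=(0.0089, -1.6402)
step 24: x0=(1.8855, 0.4065) x1=(-0.8938, 1.8505) x2=(-1.1215, -1.4107) x3=(-0.0070, -1.6318)
step 25: x0=(1.8884, 0.4072) x1=(-0.8769, 1.8501) x2=(-1.1209, -1.3958) x3=(-0.0232, -1.6234)
step 26: x0=(1.8912, 0.4078) x1=(-0.8599, 1.8497) x2=(-1.1202, -1.3811) x3=(-0.0396, -1.6149)
step 27: x0=(1.8940, 0.4084) x1=(-0.8430, 1.8493) x2=(-1.1192, -1.3663) x3=(-0.0562, -1.6063)
step 28: x0=(1.8968, 0.4091) x1=(-0.8259, 1.8488) x2=(-1.1181, -1.3516) x3=(-0.0731, -1.5977)
step 29: x0=(1.8995, 0.4097) x1=(-0.8089, 1.8483) x2=(-1.1167, -1.3369) x3=(-0.0903, -1.5890)
step 30: x0=(1.9023, 0.4104) x1=(-0.7918, 1.8477) x2=(-1.1152, -1.3223) x3=(-0.1078, -1.5802)
step 31: x0=(1.9050, 0.4110) x1=(-0.7747, 1.8471) x2=(-1.1134, -1.3077) x3=(-0.1256, -1.5713)
step 32: x0=(1.9076, 0.4116) x1=(-0.7576, 1.8465) x2=(-1.1114, -1.2931) x3=(-0.1436, -1.5623)
step 33: x0=(1.9103, 0.4123) x1=(-0.7404, 1.8459) x2=(-1.1092, -1.2786) x3=(-0.1620, -1.5532)

3.4479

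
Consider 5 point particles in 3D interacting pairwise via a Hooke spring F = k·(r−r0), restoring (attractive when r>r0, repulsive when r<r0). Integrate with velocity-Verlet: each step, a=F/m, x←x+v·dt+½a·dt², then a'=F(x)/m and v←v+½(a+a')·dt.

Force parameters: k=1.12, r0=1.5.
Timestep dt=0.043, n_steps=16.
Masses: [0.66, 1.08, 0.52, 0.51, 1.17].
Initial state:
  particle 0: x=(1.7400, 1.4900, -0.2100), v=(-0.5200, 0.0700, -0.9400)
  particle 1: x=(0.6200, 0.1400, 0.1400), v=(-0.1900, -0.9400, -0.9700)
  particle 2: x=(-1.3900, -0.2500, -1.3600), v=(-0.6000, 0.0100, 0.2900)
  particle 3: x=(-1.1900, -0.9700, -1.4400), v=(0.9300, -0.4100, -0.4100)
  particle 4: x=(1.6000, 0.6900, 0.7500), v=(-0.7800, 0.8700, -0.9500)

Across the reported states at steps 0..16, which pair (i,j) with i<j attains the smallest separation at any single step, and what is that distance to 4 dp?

pair (1,3), distance 0.4677

step 0: x0=(1.7400, 1.4900, -0.2100) x1=(0.6200, 0.1400, 0.1400) x2=(-1.3900, -0.2500, -1.3600) x3=(-1.1900, -0.9700, -1.4400) x4=(1.6000, 0.6900, 0.7500)
step 1: x0=(1.7116, 1.4889, -0.2529) x1=(0.6103, 0.0991, 0.0969) x2=(-1.4072, -0.2446, -1.3422) x3=(-1.1408, -0.9829, -1.4521) x4=(1.5635, 0.7259, 0.7071)
step 2: x0=(1.6712, 1.4794, -0.3007) x1=(0.5977, 0.0573, 0.0511) x2=(-1.4077, -0.2296, -1.3143) x3=(-1.0737, -0.9862, -1.4536) x4=(1.5211, 0.7589, 0.6602)
step 3: x0=(1.6194, 1.4618, -0.3531) x1=(0.5825, 0.0148, 0.0029) x2=(-1.3919, -0.2054, -1.2768) x3=(-0.9898, -0.9798, -1.4450) x4=(1.4730, 0.7888, 0.6096)
step 4: x0=(1.5568, 1.4364, -0.4098) x1=(0.5649, -0.0283, -0.0474) x2=(-1.3609, -0.1727, -1.2305) x3=(-0.8901, -0.9639, -1.4273) x4=(1.4196, 0.8158, 0.5554)
step 5: x0=(1.4842, 1.4036, -0.4705) x1=(0.5453, -0.0717, -0.0997) x2=(-1.3155, -0.1321, -1.1763) x3=(-0.7762, -0.9389, -1.4011) x4=(1.3611, 0.8398, 0.4981)
step 6: x0=(1.4026, 1.3639, -0.5349) x1=(0.5241, -0.1154, -0.1534) x2=(-1.2572, -0.0843, -1.1152) x3=(-0.6499, -0.9053, -1.3677) x4=(1.2981, 0.8609, 0.4380)
step 7: x0=(1.3130, 1.3180, -0.6025) x1=(0.5016, -0.1591, -0.2083) x2=(-1.1873, -0.0302, -1.0482) x3=(-0.5130, -0.8639, -1.3280) x4=(1.2309, 0.8793, 0.3755)
step 8: x0=(1.2165, 1.2666, -0.6729) x1=(0.4784, -0.2026, -0.2640) x2=(-1.1075, 0.0292, -0.9765) x3=(-0.3676, -0.8155, -1.2834) x4=(1.1601, 0.8952, 0.3110)
step 9: x0=(1.1146, 1.2107, -0.7458) x1=(0.4549, -0.2458, -0.3199) x2=(-1.0194, 0.0932, -0.9012) x3=(-0.2157, -0.7612, -1.2352) x4=(1.0862, 0.9089, 0.2450)
step 10: x0=(1.0083, 1.1510, -0.8207) x1=(0.4315, -0.2887, -0.3757) x2=(-0.9251, 0.1609, -0.8233) x3=(-0.0593, -0.7022, -1.1848) x4=(1.0099, 0.9206, 0.1778)
step 11: x0=(0.8990, 1.0886, -0.8974) x1=(0.4086, -0.3310, -0.4309) x2=(-0.8263, 0.2315, -0.7438) x3=(0.0998, -0.6399, -1.1336) x4=(0.9317, 0.9306, 0.1100)
step 12: x0=(0.7878, 1.0245, -0.9754) x1=(0.3864, -0.3729, -0.4850) x2=(-0.7248, 0.3043, -0.6634) x3=(0.2601, -0.5755, -1.0832) x4=(0.8523, 0.9394, 0.0420)
step 13: x0=(0.6758, 0.9595, -1.0549) x1=(0.3648, -0.4144, -0.5375) x2=(-0.6224, 0.3785, -0.5825) x3=(0.4208, -0.5103, -1.0349) x4=(0.7722, 0.9473, -0.0259)
step 14: x0=(0.5636, 0.8946, -1.1358) x1=(0.3433, -0.4558, -0.5882) x2=(-0.5206, 0.4536, -0.5015) x3=(0.5824, -0.4451, -0.9900) x4=(0.6918, 0.9546, -0.0933)
step 15: x0=(0.4517, 0.8304, -1.2185) x1=(0.3212, -0.4976, -0.6372) x2=(-0.4204, 0.5290, -0.4202) x3=(0.7461, -0.3797, -0.9483) x4=(0.6117, 0.9617, -0.1601)
step 16: x0=(0.3400, 0.7669, -1.3032) x1=(0.2978, -0.5401, -0.6851) x2=(-0.3225, 0.6041, -0.3385) x3=(0.9129, -0.3140, -0.9084) x4=(0.5323, 0.9690, -0.2261)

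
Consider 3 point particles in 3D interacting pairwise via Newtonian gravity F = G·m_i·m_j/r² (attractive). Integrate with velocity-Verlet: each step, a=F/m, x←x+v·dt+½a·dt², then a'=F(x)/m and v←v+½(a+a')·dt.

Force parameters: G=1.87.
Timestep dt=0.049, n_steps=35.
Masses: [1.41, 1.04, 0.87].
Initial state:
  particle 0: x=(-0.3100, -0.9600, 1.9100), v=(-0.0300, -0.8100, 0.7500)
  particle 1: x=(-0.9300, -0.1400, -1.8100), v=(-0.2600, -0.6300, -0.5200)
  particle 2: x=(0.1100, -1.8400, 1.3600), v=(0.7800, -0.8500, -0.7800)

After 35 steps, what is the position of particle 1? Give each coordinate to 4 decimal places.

step 0: x0=(-0.3100, -0.9600, 1.9100) x1=(-0.9300, -0.1400, -1.8100) x2=(0.1100, -1.8400, 1.3600)
step 1: x0=(-0.3109, -1.0009, 1.9458) x1=(-0.9427, -0.1710, -1.8352) x2=(0.1472, -1.8796, 1.3229)
step 2: x0=(-0.3108, -1.0438, 1.9799) x1=(-0.9552, -0.2022, -1.8597) x2=(0.1825, -1.9156, 1.2879)
step 3: x0=(-0.3096, -1.0886, 2.0121) x1=(-0.9676, -0.2336, -1.8836) x2=(0.2160, -1.9483, 1.2552)
step 4: x0=(-0.3074, -1.1350, 2.0426) x1=(-0.9798, -0.2652, -1.9069) x2=(0.2478, -1.9782, 1.2245)
step 5: x0=(-0.3043, -1.1829, 2.0714) x1=(-0.9919, -0.2970, -1.9296) x2=(0.2778, -2.0055, 1.1959)
step 6: x0=(-0.3003, -1.2320, 2.0984) x1=(-1.0038, -0.3290, -1.9518) x2=(0.3061, -2.0305, 1.1694)
step 7: x0=(-0.2954, -1.2823, 2.1238) x1=(-1.0155, -0.3612, -1.9733) x2=(0.3329, -2.0533, 1.1449)
step 8: x0=(-0.2897, -1.3337, 2.1475) x1=(-1.0271, -0.3936, -1.9943) x2=(0.3580, -2.0742, 1.1224)
step 9: x0=(-0.2831, -1.3860, 2.1697) x1=(-1.0386, -0.4262, -2.0148) x2=(0.3817, -2.0934, 1.1020)
step 10: x0=(-0.2757, -1.4391, 2.1901) x1=(-1.0499, -0.4590, -2.0347) x2=(0.4038, -2.1109, 1.0835)
step 11: x0=(-0.2674, -1.4931, 2.2090) x1=(-1.0610, -0.4920, -2.0541) x2=(0.4244, -2.1269, 1.0670)
step 12: x0=(-0.2584, -1.5478, 2.2262) x1=(-1.0720, -0.5252, -2.0730) x2=(0.4435, -2.1415, 1.0524)
step 13: x0=(-0.2486, -1.6031, 2.2419) x1=(-1.0828, -0.5585, -2.0913) x2=(0.4611, -2.1548, 1.0399)
step 14: x0=(-0.2380, -1.6590, 2.2559) x1=(-1.0935, -0.5921, -2.1092) x2=(0.4773, -2.1670, 1.0293)
step 15: x0=(-0.2267, -1.7154, 2.2684) x1=(-1.1040, -0.6258, -2.1265) x2=(0.4921, -2.1782, 1.0208)
step 16: x0=(-0.2146, -1.7723, 2.2792) x1=(-1.1143, -0.6597, -2.1434) x2=(0.5054, -2.1883, 1.0143)
step 17: x0=(-0.2017, -1.8296, 2.2884) x1=(-1.1244, -0.6937, -2.1597) x2=(0.5172, -2.1976, 1.0098)
step 18: x0=(-0.1880, -1.8873, 2.2959) x1=(-1.1344, -0.7280, -2.1756) x2=(0.5276, -2.2060, 1.0074)
step 19: x0=(-0.1736, -1.9453, 2.3018) x1=(-1.1442, -0.7624, -2.1909) x2=(0.5366, -2.2138, 1.0071)
step 20: x0=(-0.1584, -2.0036, 2.3060) x1=(-1.1539, -0.7969, -2.2058) x2=(0.5441, -2.2209, 1.0091)
step 21: x0=(-0.1424, -2.0620, 2.3084) x1=(-1.1634, -0.8317, -2.2203) x2=(0.5501, -2.2276, 1.0132)
step 22: x0=(-0.1256, -2.1206, 2.3091) x1=(-1.1727, -0.8666, -2.2342) x2=(0.5546, -2.2337, 1.0196)
step 23: x0=(-0.1080, -2.1793, 2.3080) x1=(-1.1818, -0.9016, -2.2477) x2=(0.5576, -2.2396, 1.0284)
step 24: x0=(-0.0896, -2.2380, 2.3051) x1=(-1.1908, -0.9368, -2.2607) x2=(0.5591, -2.2452, 1.0396)
step 25: x0=(-0.0703, -2.2967, 2.3003) x1=(-1.1996, -0.9722, -2.2733) x2=(0.5590, -2.2507, 1.0534)
step 26: x0=(-0.0502, -2.3553, 2.2934) x1=(-1.2082, -1.0077, -2.2854) x2=(0.5573, -2.2562, 1.0698)
step 27: x0=(-0.0292, -2.4136, 2.2846) x1=(-1.2167, -1.0434, -2.2971) x2=(0.5540, -2.2619, 1.0890)
step 28: x0=(-0.0073, -2.4717, 2.2736) x1=(-1.2250, -1.0792, -2.3083) x2=(0.5491, -2.2679, 1.1111)
step 29: x0=(0.0155, -2.5293, 2.2604) x1=(-1.2331, -1.1151, -2.3191) x2=(0.5424, -2.2744, 1.1362)
step 30: x0=(0.0393, -2.5864, 2.2449) x1=(-1.2410, -1.1512, -2.3294) x2=(0.5340, -2.2816, 1.1647)
step 31: x0=(0.0641, -2.6428, 2.2269) x1=(-1.2488, -1.1875, -2.3393) x2=(0.5237, -2.2897, 1.1965)
step 32: x0=(0.0899, -2.6983, 2.2063) x1=(-1.2564, -1.2238, -2.3488) x2=(0.5116, -2.2992, 1.2321)
step 33: x0=(0.1168, -2.7527, 2.1829) x1=(-1.2639, -1.2603, -2.3578) x2=(0.4975, -2.3103, 1.2717)
step 34: x0=(0.1448, -2.8057, 2.1565) x1=(-1.2712, -1.2970, -2.3664) x2=(0.4814, -2.3235, 1.3156)
step 35: x0=(0.1740, -2.8568, 2.1269) x1=(-1.2783, -1.3337, -2.3746) x2=(0.4632, -2.3395, 1.3642)

(-1.2783, -1.3337, -2.3746)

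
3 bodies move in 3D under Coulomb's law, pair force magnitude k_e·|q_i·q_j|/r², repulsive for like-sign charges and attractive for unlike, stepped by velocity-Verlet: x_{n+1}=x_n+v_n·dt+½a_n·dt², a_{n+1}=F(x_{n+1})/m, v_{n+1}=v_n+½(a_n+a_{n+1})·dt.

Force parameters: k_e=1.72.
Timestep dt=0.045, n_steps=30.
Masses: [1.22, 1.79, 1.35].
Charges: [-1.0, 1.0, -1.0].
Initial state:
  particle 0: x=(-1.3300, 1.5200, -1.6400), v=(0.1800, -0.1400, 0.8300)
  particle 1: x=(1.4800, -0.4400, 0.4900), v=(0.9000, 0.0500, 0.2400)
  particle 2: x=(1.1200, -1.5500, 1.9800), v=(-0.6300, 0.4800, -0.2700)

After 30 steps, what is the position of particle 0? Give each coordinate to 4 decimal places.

step 0: x0=(-1.3300, 1.5200, -1.6400) x1=(1.4800, -0.4400, 0.4900) x2=(1.1200, -1.5500, 1.9800)
step 1: x0=(-1.3219, 1.5137, -1.6026) x1=(1.5204, -0.4379, 0.5010) x2=(1.0917, -1.5282, 1.9676)
step 2: x0=(-1.3136, 1.5073, -1.5653) x1=(1.5606, -0.4360, 0.5123) x2=(1.0637, -1.5061, 1.9547)
step 3: x0=(-1.3054, 1.5010, -1.5279) x1=(1.6006, -0.4344, 0.5241) x2=(1.0359, -1.4835, 1.9413)
step 4: x0=(-1.2970, 1.4946, -1.4904) x1=(1.6403, -0.4331, 0.5362) x2=(1.0083, -1.4606, 1.9273)
step 5: x0=(-1.2885, 1.4882, -1.4530) x1=(1.6797, -0.4320, 0.5486) x2=(0.9811, -1.4374, 1.9129)
step 6: x0=(-1.2800, 1.4818, -1.4156) x1=(1.7188, -0.4312, 0.5615) x2=(0.9542, -1.4137, 1.8979)
step 7: x0=(-1.2714, 1.4754, -1.3781) x1=(1.7576, -0.4307, 0.5747) x2=(0.9277, -1.3898, 1.8825)
step 8: x0=(-1.2628, 1.4689, -1.3407) x1=(1.7960, -0.4304, 0.5883) x2=(0.9016, -1.3654, 1.8666)
step 9: x0=(-1.2540, 1.4625, -1.3032) x1=(1.8341, -0.4304, 0.6022) x2=(0.8759, -1.3408, 1.8502)
step 10: x0=(-1.2452, 1.4560, -1.2658) x1=(1.8717, -0.4306, 0.6165) x2=(0.8507, -1.3158, 1.8333)
step 11: x0=(-1.2364, 1.4496, -1.2284) x1=(1.9090, -0.4310, 0.6311) x2=(0.8260, -1.2905, 1.8160)
step 12: x0=(-1.2274, 1.4431, -1.1910) x1=(1.9458, -0.4317, 0.6461) x2=(0.8018, -1.2649, 1.7983)
step 13: x0=(-1.2184, 1.4367, -1.1536) x1=(1.9821, -0.4325, 0.6614) x2=(0.7781, -1.2391, 1.7802)
step 14: x0=(-1.2093, 1.4303, -1.1162) x1=(2.0180, -0.4336, 0.6769) x2=(0.7550, -1.2129, 1.7617)
step 15: x0=(-1.2002, 1.4239, -1.0788) x1=(2.0534, -0.4349, 0.6928) x2=(0.7325, -1.1866, 1.7428)
step 16: x0=(-1.1910, 1.4175, -1.0415) x1=(2.0883, -0.4363, 0.7090) x2=(0.7106, -1.1600, 1.7236)
step 17: x0=(-1.1817, 1.4111, -1.0042) x1=(2.1227, -0.4380, 0.7254) x2=(0.6893, -1.1332, 1.7041)
step 18: x0=(-1.1724, 1.4048, -0.9670) x1=(2.1565, -0.4397, 0.7420) x2=(0.6686, -1.1062, 1.6842)
step 19: x0=(-1.1630, 1.3985, -0.9298) x1=(2.1899, -0.4416, 0.7589) x2=(0.6486, -1.0791, 1.6642)
step 20: x0=(-1.1536, 1.3922, -0.8926) x1=(2.2227, -0.4437, 0.7760) x2=(0.6292, -1.0518, 1.6438)
step 21: x0=(-1.1442, 1.3860, -0.8555) x1=(2.2550, -0.4459, 0.7933) x2=(0.6105, -1.0244, 1.6233)
step 22: x0=(-1.1346, 1.3798, -0.8185) x1=(2.2867, -0.4482, 0.8108) x2=(0.5925, -0.9969, 1.6026)
step 23: x0=(-1.1251, 1.3737, -0.7815) x1=(2.3180, -0.4505, 0.8284) x2=(0.5752, -0.9693, 1.5817)
step 24: x0=(-1.1155, 1.3676, -0.7446) x1=(2.3486, -0.4530, 0.8462) x2=(0.5585, -0.9417, 1.5607)
step 25: x0=(-1.1059, 1.3616, -0.7078) x1=(2.3788, -0.4555, 0.8641) x2=(0.5425, -0.9140, 1.5396)
step 26: x0=(-1.0962, 1.3557, -0.6710) x1=(2.4084, -0.4581, 0.8822) x2=(0.5271, -0.8863, 1.5183)
step 27: x0=(-1.0865, 1.3498, -0.6343) x1=(2.4375, -0.4608, 0.9003) x2=(0.5125, -0.8586, 1.4970)
step 28: x0=(-1.0768, 1.3440, -0.5977) x1=(2.4661, -0.4635, 0.9186) x2=(0.4985, -0.8309, 1.4757)
step 29: x0=(-1.0671, 1.3384, -0.5613) x1=(2.4942, -0.4662, 0.9369) x2=(0.4851, -0.8033, 1.4544)
step 30: x0=(-1.0574, 1.3328, -0.5249) x1=(2.5217, -0.4690, 0.9553) x2=(0.4725, -0.7757, 1.4330)

(-1.0574, 1.3328, -0.5249)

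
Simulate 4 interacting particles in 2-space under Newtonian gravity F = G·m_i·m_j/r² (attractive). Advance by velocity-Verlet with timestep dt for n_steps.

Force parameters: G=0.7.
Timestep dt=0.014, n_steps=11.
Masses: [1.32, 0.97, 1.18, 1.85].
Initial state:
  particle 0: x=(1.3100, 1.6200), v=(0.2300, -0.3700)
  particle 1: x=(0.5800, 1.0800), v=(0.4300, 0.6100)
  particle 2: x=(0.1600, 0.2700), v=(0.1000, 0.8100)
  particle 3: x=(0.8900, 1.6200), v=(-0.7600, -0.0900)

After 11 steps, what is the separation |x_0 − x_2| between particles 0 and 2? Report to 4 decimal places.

1.5673

step 0: x0=(1.3100, 1.6200) x1=(0.5800, 1.0800) x2=(0.1600, 0.2700) x3=(0.8900, 1.6200)
step 1: x0=(1.3124, 1.6148) x1=(0.5862, 1.0888) x2=(0.1615, 0.2815) x3=(0.8798, 1.6186)
step 2: x0=(1.3133, 1.6094) x1=(0.5929, 1.0982) x2=(0.1631, 0.2932) x3=(0.8703, 1.6167)
step 3: x0=(1.3127, 1.6039) x1=(0.6000, 1.1081) x2=(0.1649, 0.3053) x3=(0.8615, 1.6145)
step 4: x0=(1.3107, 1.5983) x1=(0.6075, 1.1188) x2=(0.1669, 0.3176) x3=(0.8534, 1.6118)
step 5: x0=(1.3073, 1.5926) x1=(0.6156, 1.1301) x2=(0.1691, 0.3303) x3=(0.8460, 1.6086)
step 6: x0=(1.3026, 1.5868) x1=(0.6241, 1.1423) x2=(0.1714, 0.3432) x3=(0.8391, 1.6049)
step 7: x0=(1.2964, 1.5808) x1=(0.6333, 1.1553) x2=(0.1739, 0.3564) x3=(0.8329, 1.6006)
step 8: x0=(1.2888, 1.5748) x1=(0.6430, 1.1693) x2=(0.1766, 0.3699) x3=(0.8272, 1.5958)
step 9: x0=(1.2798, 1.5687) x1=(0.6533, 1.1843) x2=(0.1795, 0.3837) x3=(0.8220, 1.5902)
step 10: x0=(1.2694, 1.5624) x1=(0.6643, 1.2006) x2=(0.1826, 0.3978) x3=(0.8175, 1.5839)
step 11: x0=(1.2574, 1.5560) x1=(0.6761, 1.2183) x2=(0.1858, 0.4122) x3=(0.8134, 1.5767)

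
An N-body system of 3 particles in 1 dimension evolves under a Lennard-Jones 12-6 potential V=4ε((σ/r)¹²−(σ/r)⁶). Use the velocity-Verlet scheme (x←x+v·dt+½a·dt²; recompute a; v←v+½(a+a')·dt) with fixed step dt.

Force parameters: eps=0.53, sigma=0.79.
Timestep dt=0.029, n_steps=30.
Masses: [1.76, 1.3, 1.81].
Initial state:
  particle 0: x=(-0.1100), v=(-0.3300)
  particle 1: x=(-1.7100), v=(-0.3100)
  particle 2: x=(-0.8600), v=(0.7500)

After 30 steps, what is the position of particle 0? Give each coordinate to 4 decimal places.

(0.9033)

step 0: x0=(-0.1100) x1=(-1.7100) x2=(-0.8600)
step 1: x0=(-0.1100) x1=(-1.7199) x2=(-0.8469)
step 2: x0=(-0.0846) x1=(-1.7302) x2=(-0.8583)
step 3: x0=(-0.0479) x1=(-1.7409) x2=(-0.8802)
step 4: x0=(-0.0088) x1=(-1.7528) x2=(-0.9037)
step 5: x0=(0.0301) x1=(-1.7665) x2=(-0.9257)
step 6: x0=(0.0682) x1=(-1.7827) x2=(-0.9452)
step 7: x0=(0.1056) x1=(-1.8017) x2=(-0.9619)
step 8: x0=(0.1423) x1=(-1.8233) x2=(-0.9761)
step 9: x0=(0.1786) x1=(-1.8469) x2=(-0.9884)
step 10: x0=(0.2144) x1=(-1.8717) x2=(-0.9994)
step 11: x0=(0.2498) x1=(-1.8970) x2=(-1.0097)
step 12: x0=(0.2850) x1=(-1.9224) x2=(-1.0198)
step 13: x0=(0.3200) x1=(-1.9473) x2=(-1.0299)
step 14: x0=(0.3549) x1=(-1.9715) x2=(-1.0404)
step 15: x0=(0.3895) x1=(-1.9949) x2=(-1.0513)
step 16: x0=(0.4241) x1=(-2.0173) x2=(-1.0628)
step 17: x0=(0.4586) x1=(-2.0388) x2=(-1.0750)
step 18: x0=(0.4930) x1=(-2.0592) x2=(-1.0878)
step 19: x0=(0.5274) x1=(-2.0786) x2=(-1.1013)
step 20: x0=(0.5617) x1=(-2.0969) x2=(-1.1154)
step 21: x0=(0.5959) x1=(-2.1142) x2=(-1.1303)
step 22: x0=(0.6301) x1=(-2.1305) x2=(-1.1459)
step 23: x0=(0.6643) x1=(-2.1457) x2=(-1.1623)
step 24: x0=(0.6985) x1=(-2.1599) x2=(-1.1793)
step 25: x0=(0.7327) x1=(-2.1731) x2=(-1.1971)
step 26: x0=(0.7668) x1=(-2.1852) x2=(-1.2156)
step 27: x0=(0.8009) x1=(-2.1962) x2=(-1.2349)
step 28: x0=(0.8351) x1=(-2.2063) x2=(-1.2548)
step 29: x0=(0.8692) x1=(-2.2154) x2=(-1.2755)
step 30: x0=(0.9033) x1=(-2.2235) x2=(-1.2968)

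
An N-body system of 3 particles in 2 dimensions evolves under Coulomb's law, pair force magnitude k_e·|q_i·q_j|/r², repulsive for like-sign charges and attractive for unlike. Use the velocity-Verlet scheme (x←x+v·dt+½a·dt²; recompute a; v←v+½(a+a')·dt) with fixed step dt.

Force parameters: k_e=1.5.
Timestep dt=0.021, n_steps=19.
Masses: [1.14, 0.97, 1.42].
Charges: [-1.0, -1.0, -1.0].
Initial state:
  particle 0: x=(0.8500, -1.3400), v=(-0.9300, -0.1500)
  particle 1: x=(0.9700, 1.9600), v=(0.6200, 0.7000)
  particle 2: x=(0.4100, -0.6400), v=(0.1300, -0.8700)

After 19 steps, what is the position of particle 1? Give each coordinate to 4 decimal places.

step 0: x0=(0.8500, -1.3400) x1=(0.9700, 1.9600) x2=(0.4100, -0.6400)
step 1: x0=(0.8307, -1.3435) x1=(0.9830, 1.9748) x2=(0.4125, -0.6580)
step 2: x0=(0.8119, -1.3479) x1=(0.9961, 1.9897) x2=(0.4147, -0.6755)
step 3: x0=(0.7935, -1.3531) x1=(1.0092, 2.0048) x2=(0.4164, -0.6923)
step 4: x0=(0.7756, -1.3593) x1=(1.0223, 2.0200) x2=(0.4178, -0.7086)
step 5: x0=(0.7583, -1.3664) x1=(1.0354, 2.0354) x2=(0.4187, -0.7241)
step 6: x0=(0.7414, -1.3745) x1=(1.0485, 2.0509) x2=(0.4192, -0.7389)
step 7: x0=(0.7251, -1.3837) x1=(1.0617, 2.0666) x2=(0.4193, -0.7530)
step 8: x0=(0.7093, -1.3941) x1=(1.0749, 2.0824) x2=(0.4189, -0.7662)
step 9: x0=(0.6939, -1.4055) x1=(1.0881, 2.0983) x2=(0.4181, -0.7787)
step 10: x0=(0.6791, -1.4182) x1=(1.1014, 2.1143) x2=(0.4169, -0.7902)
step 11: x0=(0.6647, -1.4320) x1=(1.1146, 2.1305) x2=(0.4153, -0.8009)
step 12: x0=(0.6508, -1.4471) x1=(1.1279, 2.1468) x2=(0.4134, -0.8107)
step 13: x0=(0.6374, -1.4634) x1=(1.1412, 2.1633) x2=(0.4110, -0.8196)
step 14: x0=(0.6243, -1.4809) x1=(1.1546, 2.1798) x2=(0.4083, -0.8276)
step 15: x0=(0.6117, -1.4996) x1=(1.1679, 2.1965) x2=(0.4053, -0.8348)
step 16: x0=(0.5993, -1.5195) x1=(1.1813, 2.2133) x2=(0.4020, -0.8410)
step 17: x0=(0.5873, -1.5406) x1=(1.1947, 2.2302) x2=(0.3984, -0.8464)
step 18: x0=(0.5756, -1.5627) x1=(1.2082, 2.2472) x2=(0.3946, -0.8510)
step 19: x0=(0.5641, -1.5860) x1=(1.2216, 2.2643) x2=(0.3906, -0.8548)

(1.2216, 2.2643)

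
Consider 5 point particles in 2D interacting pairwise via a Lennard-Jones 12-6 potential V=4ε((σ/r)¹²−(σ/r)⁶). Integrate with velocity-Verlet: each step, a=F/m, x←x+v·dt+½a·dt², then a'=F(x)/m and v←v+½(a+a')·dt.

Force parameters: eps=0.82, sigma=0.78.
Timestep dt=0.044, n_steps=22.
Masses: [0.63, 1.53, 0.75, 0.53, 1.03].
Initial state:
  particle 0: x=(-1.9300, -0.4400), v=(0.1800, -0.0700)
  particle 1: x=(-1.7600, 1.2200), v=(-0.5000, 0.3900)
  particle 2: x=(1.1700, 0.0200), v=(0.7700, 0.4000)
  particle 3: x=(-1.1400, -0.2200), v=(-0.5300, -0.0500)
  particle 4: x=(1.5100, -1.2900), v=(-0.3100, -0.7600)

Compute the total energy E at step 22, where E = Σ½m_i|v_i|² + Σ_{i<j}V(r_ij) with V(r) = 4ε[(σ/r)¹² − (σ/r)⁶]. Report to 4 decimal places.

0.1749

step 0: x0=(-1.9300, -0.4400) x1=(-1.7600, 1.2200) x2=(1.1700, 0.0200) x3=(-1.1400, -0.2200) x4=(1.5100, -1.2900)
step 1: x0=(-1.9347, -0.4464) x1=(-1.7820, 1.2370) x2=(1.2040, 0.0370) x3=(-1.1484, -0.2177) x4=(1.4962, -1.3230)
step 2: x0=(-1.9655, -0.4601) x1=(-1.8038, 1.2536) x2=(1.2382, 0.0529) x3=(-1.1259, -0.2058) x4=(1.4823, -1.3552)
step 3: x0=(-1.9959, -0.4734) x1=(-1.8257, 1.2700) x2=(1.2726, 0.0680) x3=(-1.1041, -0.1935) x4=(1.4683, -1.3868)
step 4: x0=(-2.0195, -0.4842) x1=(-1.8474, 1.2860) x2=(1.3070, 0.0823) x3=(-1.0905, -0.1833) x4=(1.4541, -1.4179)
step 5: x0=(-2.0357, -0.4925) x1=(-1.8691, 1.3019) x2=(1.3414, 0.0960) x3=(-1.0858, -0.1755) x4=(1.4400, -1.4484)
step 6: x0=(-2.0448, -0.4982) x1=(-1.8907, 1.3175) x2=(1.3758, 0.1092) x3=(-1.0897, -0.1701) x4=(1.4258, -1.4787)
step 7: x0=(-2.0470, -0.5013) x1=(-1.9123, 1.3329) x2=(1.4103, 0.1219) x3=(-1.1020, -0.1673) x4=(1.4115, -1.5086)
step 8: x0=(-2.0421, -0.5017) x1=(-1.9337, 1.3481) x2=(1.4447, 0.1343) x3=(-1.1227, -0.1670) x4=(1.3973, -1.5382)
step 9: x0=(-2.0299, -0.4993) x1=(-1.9552, 1.3631) x2=(1.4791, 0.1464) x3=(-1.1523, -0.1695) x4=(1.3831, -1.5676)
step 10: x0=(-2.0110, -0.4942) x1=(-1.9766, 1.3779) x2=(1.5134, 0.1582) x3=(-1.1899, -0.1748) x4=(1.3689, -1.5968)
step 11: x0=(-1.9910, -0.4885) x1=(-1.9979, 1.3926) x2=(1.5477, 0.1698) x3=(-1.2291, -0.1803) x4=(1.3546, -1.6258)
step 12: x0=(-1.9939, -0.4920) x1=(-2.0192, 1.4071) x2=(1.5820, 0.1812) x3=(-1.2410, -0.1744) x4=(1.3404, -1.6548)
step 13: x0=(-2.0233, -0.5064) x1=(-2.0404, 1.4215) x2=(1.6163, 0.1924) x3=(-1.2216, -0.1550) x4=(1.3262, -1.6836)
step 14: x0=(-2.0528, -0.5208) x1=(-2.0616, 1.4357) x2=(1.6505, 0.2036) x3=(-1.2023, -0.1354) x4=(1.3121, -1.7123)
step 15: x0=(-2.0759, -0.5321) x1=(-2.0828, 1.4497) x2=(1.6847, 0.2146) x3=(-1.1907, -0.1189) x4=(1.2979, -1.7409)
step 16: x0=(-2.0919, -0.5400) x1=(-2.1039, 1.4637) x2=(1.7189, 0.2255) x3=(-1.1875, -0.1061) x4=(1.2837, -1.7695)
step 17: x0=(-2.1012, -0.5446) x1=(-2.1250, 1.4775) x2=(1.7531, 0.2364) x3=(-1.1924, -0.0970) x4=(1.2695, -1.7980)
step 18: x0=(-2.1040, -0.5459) x1=(-2.1460, 1.4913) x2=(1.7872, 0.2472) x3=(-1.2051, -0.0914) x4=(1.2554, -1.8264)
step 19: x0=(-2.1003, -0.5438) x1=(-2.1669, 1.5049) x2=(1.8213, 0.2580) x3=(-1.2258, -0.0897) x4=(1.2412, -1.8549)
step 20: x0=(-2.0897, -0.5381) x1=(-2.1879, 1.5184) x2=(1.8554, 0.2687) x3=(-1.2547, -0.0919) x4=(1.2271, -1.8832)
step 21: x0=(-2.0726, -0.5287) x1=(-2.2088, 1.5318) x2=(1.8895, 0.2793) x3=(-1.2914, -0.0982) x4=(1.2129, -1.9116)
step 22: x0=(-2.0526, -0.5178) x1=(-2.2297, 1.5451) x2=(1.9236, 0.2900) x3=(-1.3316, -0.1061) x4=(1.1988, -1.9399)
step 0 velocities: v0=(0.1800, -0.0700) v1=(-0.5000, 0.3900) v2=(0.7700, 0.4000) v3=(-0.5300, -0.0500) v4=(-0.3100, -0.7600)
step 0: KE=1.0237, PE=-0.8371, E=0.1867
step 22 velocities: v0=(0.2679, 0.1444) v1=(-0.4738, 0.3018) v2=(0.7741, 0.2412) v3=(-0.6941, -0.0520) v4=(-0.3213, -0.6435)
step 22: KE=0.9119, PE=-0.7370, E=0.1749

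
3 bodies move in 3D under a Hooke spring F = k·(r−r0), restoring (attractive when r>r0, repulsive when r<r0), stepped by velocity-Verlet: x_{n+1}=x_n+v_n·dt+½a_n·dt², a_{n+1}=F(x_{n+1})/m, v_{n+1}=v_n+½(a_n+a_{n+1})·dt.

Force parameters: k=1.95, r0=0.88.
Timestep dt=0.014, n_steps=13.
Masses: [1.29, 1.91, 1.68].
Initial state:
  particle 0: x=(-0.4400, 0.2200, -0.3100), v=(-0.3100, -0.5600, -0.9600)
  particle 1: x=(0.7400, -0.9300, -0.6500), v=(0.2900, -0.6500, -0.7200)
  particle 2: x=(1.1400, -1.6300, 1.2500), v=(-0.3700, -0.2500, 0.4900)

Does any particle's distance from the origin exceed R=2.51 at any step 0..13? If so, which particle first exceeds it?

no

step 0: x0=(-0.4400, 0.2200, -0.3100) x1=(0.7400, -0.9300, -0.6500) x2=(1.1400, -1.6300, 1.2500)
step 1: x0=(-0.4441, 0.2119, -0.3233) x1=(0.7440, -0.9391, -0.6600) x2=(1.1347, -1.6333, 1.2566)
step 2: x0=(-0.4477, 0.2032, -0.3363) x1=(0.7480, -0.9481, -0.6697) x2=(1.1290, -1.6362, 1.2627)
step 3: x0=(-0.4508, 0.1940, -0.3491) x1=(0.7519, -0.9572, -0.6791) x2=(1.1231, -1.6388, 1.2683)
step 4: x0=(-0.4534, 0.1843, -0.3615) x1=(0.7557, -0.9662, -0.6883) x2=(1.1169, -1.6409, 1.2734)
step 5: x0=(-0.4555, 0.1740, -0.3737) x1=(0.7594, -0.9751, -0.6972) x2=(1.1103, -1.6427, 1.2780)
step 6: x0=(-0.4571, 0.1632, -0.3856) x1=(0.7631, -0.9840, -0.7059) x2=(1.1035, -1.6441, 1.2820)
step 7: x0=(-0.4582, 0.1518, -0.3971) x1=(0.7667, -0.9929, -0.7143) x2=(1.0964, -1.6452, 1.2856)
step 8: x0=(-0.4589, 0.1399, -0.4084) x1=(0.7702, -1.0018, -0.7224) x2=(1.0890, -1.6458, 1.2885)
step 9: x0=(-0.4590, 0.1275, -0.4194) x1=(0.7736, -1.0106, -0.7303) x2=(1.0813, -1.6461, 1.2910)
step 10: x0=(-0.4586, 0.1145, -0.4300) x1=(0.7769, -1.0194, -0.7379) x2=(1.0733, -1.6460, 1.2929)
step 11: x0=(-0.4577, 0.1010, -0.4404) x1=(0.7802, -1.0282, -0.7452) x2=(1.0651, -1.6456, 1.2942)
step 12: x0=(-0.4564, 0.0870, -0.4504) x1=(0.7834, -1.0369, -0.7523) x2=(1.0565, -1.6448, 1.2950)
step 13: x0=(-0.4545, 0.0725, -0.4601) x1=(0.7864, -1.0456, -0.7591) x2=(1.0477, -1.6436, 1.2953)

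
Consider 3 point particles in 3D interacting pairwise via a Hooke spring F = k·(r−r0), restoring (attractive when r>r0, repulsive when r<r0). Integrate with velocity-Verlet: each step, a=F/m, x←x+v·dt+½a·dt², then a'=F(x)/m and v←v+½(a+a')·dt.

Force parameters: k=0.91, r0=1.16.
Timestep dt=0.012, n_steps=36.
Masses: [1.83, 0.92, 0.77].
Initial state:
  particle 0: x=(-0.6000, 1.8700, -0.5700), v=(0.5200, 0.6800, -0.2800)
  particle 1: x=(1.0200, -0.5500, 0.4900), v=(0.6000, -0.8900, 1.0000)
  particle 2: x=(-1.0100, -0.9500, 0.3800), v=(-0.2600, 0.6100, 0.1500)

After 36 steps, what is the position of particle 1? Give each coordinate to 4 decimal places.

(1.0958, -0.7866, 0.8394)

step 0: x0=(-0.6000, 1.8700, -0.5700) x1=(1.0200, -0.5500, 0.4900) x2=(-1.0100, -0.9500, 0.3800)
step 1: x0=(-0.5937, 1.8780, -0.5733) x1=(1.0271, -0.5606, 0.5019) x2=(-1.0130, -0.9425, 0.3818)
step 2: x0=(-0.5874, 1.8859, -0.5765) x1=(1.0339, -0.5710, 0.5138) x2=(-1.0158, -0.9347, 0.3834)
step 3: x0=(-0.5810, 1.8934, -0.5797) x1=(1.0404, -0.5812, 0.5255) x2=(-1.0185, -0.9266, 0.3850)
step 4: x0=(-0.5746, 1.9008, -0.5827) x1=(1.0466, -0.5912, 0.5372) x2=(-1.0209, -0.9181, 0.3865)
step 5: x0=(-0.5681, 1.9079, -0.5857) x1=(1.0526, -0.6009, 0.5487) x2=(-1.0231, -0.9094, 0.3879)
step 6: x0=(-0.5616, 1.9147, -0.5885) x1=(1.0583, -0.6105, 0.5601) x2=(-1.0251, -0.9003, 0.3892)
step 7: x0=(-0.5550, 1.9214, -0.5913) x1=(1.0637, -0.6199, 0.5714) x2=(-1.0269, -0.8909, 0.3904)
step 8: x0=(-0.5483, 1.9277, -0.5939) x1=(1.0688, -0.6290, 0.5826) x2=(-1.0285, -0.8812, 0.3915)
step 9: x0=(-0.5416, 1.9339, -0.5965) x1=(1.0736, -0.6380, 0.5936) x2=(-1.0299, -0.8711, 0.3925)
step 10: x0=(-0.5349, 1.9398, -0.5990) x1=(1.0782, -0.6467, 0.6045) x2=(-1.0311, -0.8608, 0.3935)
step 11: x0=(-0.5281, 1.9454, -0.6013) x1=(1.0824, -0.6552, 0.6153) x2=(-1.0320, -0.8501, 0.3944)
step 12: x0=(-0.5212, 1.9508, -0.6036) x1=(1.0864, -0.6635, 0.6260) x2=(-1.0328, -0.8392, 0.3951)
step 13: x0=(-0.5143, 1.9560, -0.6058) x1=(1.0901, -0.6715, 0.6366) x2=(-1.0333, -0.8279, 0.3958)
step 14: x0=(-0.5074, 1.9609, -0.6078) x1=(1.0935, -0.6793, 0.6470) x2=(-1.0336, -0.8163, 0.3964)
step 15: x0=(-0.5004, 1.9656, -0.6098) x1=(1.0966, -0.6869, 0.6573) x2=(-1.0337, -0.8044, 0.3969)
step 16: x0=(-0.4933, 1.9700, -0.6116) x1=(1.0994, -0.6942, 0.6674) x2=(-1.0335, -0.7923, 0.3974)
step 17: x0=(-0.4862, 1.9742, -0.6134) x1=(1.1020, -0.7013, 0.6775) x2=(-1.0332, -0.7798, 0.3977)
step 18: x0=(-0.4790, 1.9782, -0.6150) x1=(1.1042, -0.7081, 0.6873) x2=(-1.0326, -0.7670, 0.3980)
step 19: x0=(-0.4718, 1.9819, -0.6166) x1=(1.1062, -0.7147, 0.6971) x2=(-1.0317, -0.7540, 0.3982)
step 20: x0=(-0.4645, 1.9853, -0.6180) x1=(1.1079, -0.7210, 0.7067) x2=(-1.0307, -0.7407, 0.3983)
step 21: x0=(-0.4572, 1.9885, -0.6193) x1=(1.1092, -0.7271, 0.7161) x2=(-1.0294, -0.7270, 0.3983)
step 22: x0=(-0.4498, 1.9915, -0.6206) x1=(1.1103, -0.7330, 0.7254) x2=(-1.0279, -0.7131, 0.3982)
step 23: x0=(-0.4424, 1.9942, -0.6217) x1=(1.1111, -0.7385, 0.7346) x2=(-1.0262, -0.6990, 0.3981)
step 24: x0=(-0.4350, 1.9966, -0.6227) x1=(1.1117, -0.7438, 0.7436) x2=(-1.0242, -0.6845, 0.3979)
step 25: x0=(-0.4275, 1.9989, -0.6236) x1=(1.1119, -0.7489, 0.7524) x2=(-1.0220, -0.6698, 0.3976)
step 26: x0=(-0.4199, 2.0008, -0.6244) x1=(1.1119, -0.7537, 0.7611) x2=(-1.0196, -0.6548, 0.3972)
step 27: x0=(-0.4123, 2.0026, -0.6250) x1=(1.1115, -0.7582, 0.7697) x2=(-1.0170, -0.6396, 0.3967)
step 28: x0=(-0.4047, 2.0040, -0.6256) x1=(1.1109, -0.7625, 0.7781) x2=(-1.0141, -0.6240, 0.3962)
step 29: x0=(-0.3970, 2.0053, -0.6261) x1=(1.1100, -0.7664, 0.7863) x2=(-1.0110, -0.6083, 0.3956)
step 30: x0=(-0.3892, 2.0063, -0.6264) x1=(1.1088, -0.7702, 0.7944) x2=(-1.0077, -0.5922, 0.3950)
step 31: x0=(-0.3814, 2.0070, -0.6266) x1=(1.1073, -0.7736, 0.8023) x2=(-1.0041, -0.5760, 0.3942)
step 32: x0=(-0.3736, 2.0075, -0.6268) x1=(1.1056, -0.7767, 0.8100) x2=(-1.0003, -0.5595, 0.3934)
step 33: x0=(-0.3657, 2.0078, -0.6268) x1=(1.1035, -0.7796, 0.8176) x2=(-0.9963, -0.5427, 0.3925)
step 34: x0=(-0.3578, 2.0078, -0.6267) x1=(1.1012, -0.7822, 0.8250) x2=(-0.9920, -0.5257, 0.3916)
step 35: x0=(-0.3498, 2.0076, -0.6265) x1=(1.0987, -0.7845, 0.8323) x2=(-0.9876, -0.5085, 0.3906)
step 36: x0=(-0.3418, 2.0072, -0.6261) x1=(1.0958, -0.7866, 0.8394) x2=(-0.9828, -0.4910, 0.3895)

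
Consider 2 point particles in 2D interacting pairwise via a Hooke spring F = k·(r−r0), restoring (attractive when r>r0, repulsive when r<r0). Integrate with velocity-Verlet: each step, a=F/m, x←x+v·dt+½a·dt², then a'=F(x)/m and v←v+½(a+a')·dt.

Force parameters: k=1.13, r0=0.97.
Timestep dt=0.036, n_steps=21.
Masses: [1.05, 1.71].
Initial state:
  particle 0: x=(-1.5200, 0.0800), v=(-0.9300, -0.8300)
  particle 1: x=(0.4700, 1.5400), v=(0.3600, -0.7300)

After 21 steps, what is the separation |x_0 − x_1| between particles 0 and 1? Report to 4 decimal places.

step 0: x0=(-1.5200, 0.0800) x1=(0.4700, 1.5400)
step 1: x0=(-1.5526, 0.0507) x1=(0.4824, 1.5133)
step 2: x0=(-1.5835, 0.0227) x1=(0.4938, 1.4859)
step 3: x0=(-1.6126, -0.0040) x1=(0.5041, 1.4577)
step 4: x0=(-1.6399, -0.0295) x1=(0.5132, 1.4287)
step 5: x0=(-1.6653, -0.0537) x1=(0.5212, 1.3990)
step 6: x0=(-1.6888, -0.0766) x1=(0.5280, 1.3684)
step 7: x0=(-1.7103, -0.0983) x1=(0.5336, 1.3371)
step 8: x0=(-1.7298, -0.1187) x1=(0.5380, 1.3050)
step 9: x0=(-1.7473, -0.1378) x1=(0.5412, 1.2721)
step 10: x0=(-1.7627, -0.1556) x1=(0.5431, 1.2384)
step 11: x0=(-1.7761, -0.1722) x1=(0.5437, 1.2040)
step 12: x0=(-1.7874, -0.1876) x1=(0.5430, 1.1688)
step 13: x0=(-1.7967, -0.2018) x1=(0.5411, 1.1329)
step 14: x0=(-1.8039, -0.2148) x1=(0.5379, 1.0962)
step 15: x0=(-1.8089, -0.2266) x1=(0.5334, 1.0588)
step 16: x0=(-1.8119, -0.2373) x1=(0.5277, 1.0208)
step 17: x0=(-1.8128, -0.2468) x1=(0.5206, 0.9820)
step 18: x0=(-1.8117, -0.2553) x1=(0.5124, 0.9426)
step 19: x0=(-1.8085, -0.2627) x1=(0.5028, 0.9025)
step 20: x0=(-1.8033, -0.2691) x1=(0.4920, 0.8618)
step 21: x0=(-1.7962, -0.2745) x1=(0.4800, 0.8205)

2.5259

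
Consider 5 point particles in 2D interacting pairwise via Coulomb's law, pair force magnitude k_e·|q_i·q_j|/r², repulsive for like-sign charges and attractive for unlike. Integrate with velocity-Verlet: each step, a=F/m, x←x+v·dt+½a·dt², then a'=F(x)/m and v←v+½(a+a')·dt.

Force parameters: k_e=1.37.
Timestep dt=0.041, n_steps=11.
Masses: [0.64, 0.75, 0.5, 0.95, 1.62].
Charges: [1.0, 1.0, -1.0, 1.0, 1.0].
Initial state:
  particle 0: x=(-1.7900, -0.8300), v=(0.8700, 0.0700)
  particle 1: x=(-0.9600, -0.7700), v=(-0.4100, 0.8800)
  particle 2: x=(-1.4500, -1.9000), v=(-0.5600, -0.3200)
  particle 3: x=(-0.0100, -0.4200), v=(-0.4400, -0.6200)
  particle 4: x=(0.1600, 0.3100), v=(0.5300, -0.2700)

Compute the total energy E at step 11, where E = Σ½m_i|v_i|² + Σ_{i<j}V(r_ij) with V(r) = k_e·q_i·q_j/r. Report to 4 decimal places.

step 0: x0=(-1.7900, -0.8300) x1=(-0.9600, -0.7700) x2=(-1.4500, -1.9000) x3=(-0.0100, -0.4200) x4=(0.1600, 0.3100)
step 1: x0=(-1.7573, -0.8290) x1=(-0.9769, -0.7356) x2=(-1.4724, -1.9093) x3=(-0.0273, -0.4472) x4=(0.1823, 0.3004)
step 2: x0=(-1.7314, -0.8320) x1=(-0.9935, -0.7042) x2=(-1.4934, -1.9113) x3=(-0.0429, -0.4779) x4=(0.2058, 0.2934)
step 3: x0=(-1.7130, -0.8397) x1=(-1.0094, -0.6750) x2=(-1.5131, -1.9057) x3=(-0.0568, -0.5117) x4=(0.2305, 0.2888)
step 4: x0=(-1.7026, -0.8525) x1=(-1.0246, -0.6474) x2=(-1.5313, -1.8927) x3=(-0.0689, -0.5484) x4=(0.2565, 0.2865)
step 5: x0=(-1.7004, -0.8712) x1=(-1.0388, -0.6207) x2=(-1.5481, -1.8720) x3=(-0.0791, -0.5880) x4=(0.2838, 0.2861)
step 6: x0=(-1.7063, -0.8965) x1=(-1.0522, -0.5942) x2=(-1.5632, -1.8433) x3=(-0.0873, -0.6302) x4=(0.3122, 0.2875)
step 7: x0=(-1.7198, -0.9291) x1=(-1.0652, -0.5672) x2=(-1.5768, -1.8060) x3=(-0.0934, -0.6751) x4=(0.3417, 0.2905)
step 8: x0=(-1.7401, -0.9698) x1=(-1.0782, -0.5394) x2=(-1.5890, -1.7594) x3=(-0.0976, -0.7224) x4=(0.3723, 0.2949)
step 9: x0=(-1.7659, -1.0197) x1=(-1.0917, -0.5106) x2=(-1.5999, -1.7022) x3=(-0.1000, -0.7723) x4=(0.4039, 0.3006)
step 10: x0=(-1.7958, -1.0801) x1=(-1.1062, -0.4805) x2=(-1.6103, -1.6322) x3=(-0.1007, -0.8246) x4=(0.4364, 0.3075)
step 11: x0=(-1.8272, -1.1539) x1=(-1.1223, -0.4495) x2=(-1.6220, -1.5455) x3=(-0.0999, -0.8792) x4=(0.4697, 0.3153)
step 0 velocities: v0=(0.8700, 0.0700) v1=(-0.4100, 0.8800) v2=(-0.5600, -0.3200) v3=(-0.4400, -0.6200) v4=(0.5300, -0.2700)
step 0: KE=1.2623, PE=3.5673, E=4.8296
step 11 velocities: v0=(-0.7120, -2.0355) v1=(-0.4140, 0.7677) v2=(-0.3795, 2.4175) v3=(0.0336, -1.3600) v4=(0.8234, 0.2028)
step 11: KE=4.7321, PE=0.1563, E=4.8884

4.8884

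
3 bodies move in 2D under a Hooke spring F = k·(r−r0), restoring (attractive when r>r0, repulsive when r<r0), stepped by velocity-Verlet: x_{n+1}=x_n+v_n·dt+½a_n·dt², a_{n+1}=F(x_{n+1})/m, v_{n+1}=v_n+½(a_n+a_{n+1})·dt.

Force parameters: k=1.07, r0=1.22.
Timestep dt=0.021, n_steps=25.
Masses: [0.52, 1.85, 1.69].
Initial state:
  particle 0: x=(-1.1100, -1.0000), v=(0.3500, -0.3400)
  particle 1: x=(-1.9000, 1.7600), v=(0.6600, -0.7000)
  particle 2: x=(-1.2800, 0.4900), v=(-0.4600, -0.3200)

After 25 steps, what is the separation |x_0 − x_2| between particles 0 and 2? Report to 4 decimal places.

step 0: x0=(-1.1100, -1.0000) x1=(-1.9000, 1.7600) x2=(-1.2800, 0.4900)
step 1: x0=(-1.1029, -1.0063) x1=(-1.8861, 1.7451) x2=(-1.2897, 0.4833)
step 2: x0=(-1.0962, -1.0109) x1=(-1.8720, 1.7297) x2=(-1.2993, 0.4765)
step 3: x0=(-1.0899, -1.0138) x1=(-1.8578, 1.7139) x2=(-1.3090, 0.4697)
step 4: x0=(-1.0841, -1.0151) x1=(-1.8435, 1.6977) x2=(-1.3187, 0.4628)
step 5: x0=(-1.0787, -1.0147) x1=(-1.8291, 1.6810) x2=(-1.3284, 0.4560)
step 6: x0=(-1.0738, -1.0127) x1=(-1.8145, 1.6640) x2=(-1.3381, 0.4490)
step 7: x0=(-1.0692, -1.0092) x1=(-1.7998, 1.6465) x2=(-1.3478, 0.4420)
step 8: x0=(-1.0651, -1.0040) x1=(-1.7850, 1.6286) x2=(-1.3575, 0.4350)
step 9: x0=(-1.0614, -0.9973) x1=(-1.7702, 1.6104) x2=(-1.3671, 0.4279)
step 10: x0=(-1.0580, -0.9891) x1=(-1.7552, 1.5918) x2=(-1.3768, 0.4207)
step 11: x0=(-1.0551, -0.9794) x1=(-1.7401, 1.5728) x2=(-1.3864, 0.4135)
step 12: x0=(-1.0525, -0.9683) x1=(-1.7249, 1.5535) x2=(-1.3961, 0.4062)
step 13: x0=(-1.0503, -0.9558) x1=(-1.7096, 1.5338) x2=(-1.4057, 0.3989)
step 14: x0=(-1.0485, -0.9419) x1=(-1.6943, 1.5138) x2=(-1.4153, 0.3915)
step 15: x0=(-1.0470, -0.9267) x1=(-1.6788, 1.4935) x2=(-1.4249, 0.3840)
step 16: x0=(-1.0459, -0.9103) x1=(-1.6633, 1.4729) x2=(-1.4344, 0.3765)
step 17: x0=(-1.0450, -0.8927) x1=(-1.6477, 1.4521) x2=(-1.4440, 0.3689)
step 18: x0=(-1.0445, -0.8740) x1=(-1.6321, 1.4309) x2=(-1.4535, 0.3613)
step 19: x0=(-1.0442, -0.8541) x1=(-1.6164, 1.4095) x2=(-1.4630, 0.3536)
step 20: x0=(-1.0442, -0.8332) x1=(-1.6006, 1.3879) x2=(-1.4726, 0.3458)
step 21: x0=(-1.0445, -0.8114) x1=(-1.5847, 1.3660) x2=(-1.4821, 0.3380)
step 22: x0=(-1.0449, -0.7886) x1=(-1.5688, 1.3440) x2=(-1.4916, 0.3302)
step 23: x0=(-1.0456, -0.7650) x1=(-1.5528, 1.3217) x2=(-1.5010, 0.3223)
step 24: x0=(-1.0465, -0.7406) x1=(-1.5368, 1.2993) x2=(-1.5105, 0.3143)
step 25: x0=(-1.0475, -0.7155) x1=(-1.5207, 1.2767) x2=(-1.5200, 0.3063)

1.1258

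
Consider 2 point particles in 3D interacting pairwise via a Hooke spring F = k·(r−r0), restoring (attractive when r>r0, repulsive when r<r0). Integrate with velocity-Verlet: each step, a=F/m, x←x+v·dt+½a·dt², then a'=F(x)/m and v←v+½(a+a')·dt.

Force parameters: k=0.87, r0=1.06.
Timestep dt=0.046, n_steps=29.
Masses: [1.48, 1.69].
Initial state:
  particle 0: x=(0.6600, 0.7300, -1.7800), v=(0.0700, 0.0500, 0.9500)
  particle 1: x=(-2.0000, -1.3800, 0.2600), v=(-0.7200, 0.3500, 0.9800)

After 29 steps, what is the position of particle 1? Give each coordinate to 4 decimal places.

step 0: x0=(0.6600, 0.7300, -1.7800) x1=(-2.0000, -1.3800, 0.2600)
step 1: x0=(0.6620, 0.7313, -1.7354) x1=(-2.0321, -1.3631, 0.3043)
step 2: x0=(0.6616, 0.7308, -1.6889) x1=(-2.0620, -1.3444, 0.3469)
step 3: x0=(0.6586, 0.7283, -1.6405) x1=(-2.0897, -1.3242, 0.3879)
step 4: x0=(0.6532, 0.7240, -1.5903) x1=(-2.1152, -1.3023, 0.4273)
step 5: x0=(0.6452, 0.7178, -1.5383) x1=(-2.1385, -1.2787, 0.4651)
step 6: x0=(0.6347, 0.7098, -1.4844) x1=(-2.1596, -1.2536, 0.5013)
step 7: x0=(0.6216, 0.7000, -1.4287) x1=(-2.1785, -1.2269, 0.5358)
step 8: x0=(0.6061, 0.6884, -1.3713) x1=(-2.1952, -1.1987, 0.5689)
step 9: x0=(0.5879, 0.6752, -1.3121) x1=(-2.2096, -1.1690, 0.6004)
step 10: x0=(0.5673, 0.6602, -1.2511) x1=(-2.2218, -1.1378, 0.6303)
step 11: x0=(0.5441, 0.6437, -1.1885) x1=(-2.2318, -1.1052, 0.6589)
step 12: x0=(0.5185, 0.6256, -1.1242) x1=(-2.2397, -1.0712, 0.6859)
step 13: x0=(0.4904, 0.6060, -1.0583) x1=(-2.2454, -1.0359, 0.7116)
step 14: x0=(0.4599, 0.5850, -0.9909) x1=(-2.2489, -0.9994, 0.7358)
step 15: x0=(0.4270, 0.5625, -0.9219) x1=(-2.2504, -0.9616, 0.7588)
step 16: x0=(0.3918, 0.5388, -0.8515) x1=(-2.2499, -0.9227, 0.7805)
step 17: x0=(0.3543, 0.5137, -0.7797) x1=(-2.2474, -0.8827, 0.8009)
step 18: x0=(0.3146, 0.4875, -0.7065) x1=(-2.2430, -0.8416, 0.8202)
step 19: x0=(0.2728, 0.4602, -0.6320) x1=(-2.2366, -0.7996, 0.8383)
step 20: x0=(0.2289, 0.4318, -0.5564) x1=(-2.2285, -0.7566, 0.8554)
step 21: x0=(0.1830, 0.4025, -0.4796) x1=(-2.2186, -0.7128, 0.8715)
step 22: x0=(0.1351, 0.3723, -0.4017) x1=(-2.2070, -0.6682, 0.8866)
step 23: x0=(0.0855, 0.3412, -0.3227) x1=(-2.1938, -0.6229, 0.9009)
step 24: x0=(0.0341, 0.3095, -0.2429) x1=(-2.1790, -0.5770, 0.9143)
step 25: x0=(-0.0190, 0.2770, -0.1622) x1=(-2.1629, -0.5305, 0.9270)
step 26: x0=(-0.0736, 0.2440, -0.0807) x1=(-2.1453, -0.4834, 0.9389)
step 27: x0=(-0.1297, 0.2105, 0.0015) x1=(-2.1265, -0.4359, 0.9503)
step 28: x0=(-0.1871, 0.1765, 0.0844) x1=(-2.1066, -0.3881, 0.9611)
step 29: x0=(-0.2458, 0.1422, 0.1678) x1=(-2.0855, -0.3399, 0.9714)

(-2.0855, -0.3399, 0.9714)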